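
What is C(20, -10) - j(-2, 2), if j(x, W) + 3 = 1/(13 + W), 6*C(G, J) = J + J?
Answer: -2/5 ≈ -0.40000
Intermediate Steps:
C(G, J) = J/3 (C(G, J) = (J + J)/6 = (2*J)/6 = J/3)
j(x, W) = -3 + 1/(13 + W)
C(20, -10) - j(-2, 2) = (1/3)*(-10) - (-38 - 3*2)/(13 + 2) = -10/3 - (-38 - 6)/15 = -10/3 - (-44)/15 = -10/3 - 1*(-44/15) = -10/3 + 44/15 = -2/5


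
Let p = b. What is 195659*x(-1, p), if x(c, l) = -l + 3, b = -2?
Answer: 978295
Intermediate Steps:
p = -2
x(c, l) = 3 - l
195659*x(-1, p) = 195659*(3 - 1*(-2)) = 195659*(3 + 2) = 195659*5 = 978295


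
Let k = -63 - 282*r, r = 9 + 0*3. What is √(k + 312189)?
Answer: 2*√77397 ≈ 556.41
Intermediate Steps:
r = 9 (r = 9 + 0 = 9)
k = -2601 (k = -63 - 282*9 = -63 - 2538 = -2601)
√(k + 312189) = √(-2601 + 312189) = √309588 = 2*√77397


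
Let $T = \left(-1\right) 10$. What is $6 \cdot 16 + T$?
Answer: $86$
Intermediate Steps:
$T = -10$
$6 \cdot 16 + T = 6 \cdot 16 - 10 = 96 - 10 = 86$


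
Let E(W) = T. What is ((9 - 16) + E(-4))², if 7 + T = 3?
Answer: 121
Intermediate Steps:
T = -4 (T = -7 + 3 = -4)
E(W) = -4
((9 - 16) + E(-4))² = ((9 - 16) - 4)² = (-7 - 4)² = (-11)² = 121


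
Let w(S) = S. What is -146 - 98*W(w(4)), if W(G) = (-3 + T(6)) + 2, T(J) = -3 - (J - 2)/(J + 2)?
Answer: 295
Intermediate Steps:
T(J) = -3 - (-2 + J)/(2 + J)
W(G) = -9/2 (W(G) = (-3 + 4*(-1 - 1*6)/(2 + 6)) + 2 = (-3 + 4*(-1 - 6)/8) + 2 = (-3 + 4*(1/8)*(-7)) + 2 = (-3 - 7/2) + 2 = -13/2 + 2 = -9/2)
-146 - 98*W(w(4)) = -146 - 98*(-9/2) = -146 + 441 = 295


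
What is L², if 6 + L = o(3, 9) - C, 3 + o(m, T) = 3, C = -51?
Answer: 2025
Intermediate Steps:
o(m, T) = 0 (o(m, T) = -3 + 3 = 0)
L = 45 (L = -6 + (0 - 1*(-51)) = -6 + (0 + 51) = -6 + 51 = 45)
L² = 45² = 2025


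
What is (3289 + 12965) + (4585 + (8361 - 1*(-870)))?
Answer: 30070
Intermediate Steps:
(3289 + 12965) + (4585 + (8361 - 1*(-870))) = 16254 + (4585 + (8361 + 870)) = 16254 + (4585 + 9231) = 16254 + 13816 = 30070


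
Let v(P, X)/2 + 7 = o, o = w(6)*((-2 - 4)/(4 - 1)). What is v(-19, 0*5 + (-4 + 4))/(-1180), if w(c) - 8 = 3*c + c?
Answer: 71/590 ≈ 0.12034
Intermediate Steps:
w(c) = 8 + 4*c (w(c) = 8 + (3*c + c) = 8 + 4*c)
o = -64 (o = (8 + 4*6)*((-2 - 4)/(4 - 1)) = (8 + 24)*(-6/3) = 32*(-6*1/3) = 32*(-2) = -64)
v(P, X) = -142 (v(P, X) = -14 + 2*(-64) = -14 - 128 = -142)
v(-19, 0*5 + (-4 + 4))/(-1180) = -142/(-1180) = -142*(-1/1180) = 71/590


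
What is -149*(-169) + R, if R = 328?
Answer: 25509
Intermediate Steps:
-149*(-169) + R = -149*(-169) + 328 = 25181 + 328 = 25509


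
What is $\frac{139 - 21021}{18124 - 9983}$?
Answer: $- \frac{20882}{8141} \approx -2.565$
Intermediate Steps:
$\frac{139 - 21021}{18124 - 9983} = \frac{139 - 21021}{8141} = \left(-20882\right) \frac{1}{8141} = - \frac{20882}{8141}$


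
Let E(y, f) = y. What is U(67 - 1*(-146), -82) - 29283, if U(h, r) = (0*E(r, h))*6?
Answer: -29283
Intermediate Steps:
U(h, r) = 0 (U(h, r) = (0*r)*6 = 0*6 = 0)
U(67 - 1*(-146), -82) - 29283 = 0 - 29283 = -29283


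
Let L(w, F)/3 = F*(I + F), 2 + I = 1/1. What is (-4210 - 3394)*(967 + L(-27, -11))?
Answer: -10364252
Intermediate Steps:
I = -1 (I = -2 + 1/1 = -2 + 1 = -1)
L(w, F) = 3*F*(-1 + F) (L(w, F) = 3*(F*(-1 + F)) = 3*F*(-1 + F))
(-4210 - 3394)*(967 + L(-27, -11)) = (-4210 - 3394)*(967 + 3*(-11)*(-1 - 11)) = -7604*(967 + 3*(-11)*(-12)) = -7604*(967 + 396) = -7604*1363 = -10364252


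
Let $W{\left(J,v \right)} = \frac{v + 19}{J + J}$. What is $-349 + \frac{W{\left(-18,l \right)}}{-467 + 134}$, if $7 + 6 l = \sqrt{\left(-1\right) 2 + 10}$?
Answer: $- \frac{25102765}{71928} + \frac{\sqrt{2}}{35964} \approx -349.0$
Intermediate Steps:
$l = - \frac{7}{6} + \frac{\sqrt{2}}{3}$ ($l = - \frac{7}{6} + \frac{\sqrt{\left(-1\right) 2 + 10}}{6} = - \frac{7}{6} + \frac{\sqrt{-2 + 10}}{6} = - \frac{7}{6} + \frac{\sqrt{8}}{6} = - \frac{7}{6} + \frac{2 \sqrt{2}}{6} = - \frac{7}{6} + \frac{\sqrt{2}}{3} \approx -0.69526$)
$W{\left(J,v \right)} = \frac{19 + v}{2 J}$
$-349 + \frac{W{\left(-18,l \right)}}{-467 + 134} = -349 + \frac{\frac{1}{2} \frac{1}{-18} \left(19 - \left(\frac{7}{6} - \frac{\sqrt{2}}{3}\right)\right)}{-467 + 134} = -349 + \frac{\frac{1}{2} \left(- \frac{1}{18}\right) \left(\frac{107}{6} + \frac{\sqrt{2}}{3}\right)}{-333} = -349 - \frac{- \frac{107}{216} - \frac{\sqrt{2}}{108}}{333} = -349 + \left(\frac{107}{71928} + \frac{\sqrt{2}}{35964}\right) = - \frac{25102765}{71928} + \frac{\sqrt{2}}{35964}$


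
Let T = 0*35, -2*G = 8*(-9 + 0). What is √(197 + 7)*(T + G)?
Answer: 72*√51 ≈ 514.18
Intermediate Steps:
G = 36 (G = -4*(-9 + 0) = -4*(-9) = -½*(-72) = 36)
T = 0
√(197 + 7)*(T + G) = √(197 + 7)*(0 + 36) = √204*36 = (2*√51)*36 = 72*√51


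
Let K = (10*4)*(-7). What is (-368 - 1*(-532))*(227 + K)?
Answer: -8692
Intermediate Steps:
K = -280 (K = 40*(-7) = -280)
(-368 - 1*(-532))*(227 + K) = (-368 - 1*(-532))*(227 - 280) = (-368 + 532)*(-53) = 164*(-53) = -8692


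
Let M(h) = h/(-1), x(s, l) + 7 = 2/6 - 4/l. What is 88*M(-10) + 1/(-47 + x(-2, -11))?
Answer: 1547887/1759 ≈ 879.98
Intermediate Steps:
x(s, l) = -20/3 - 4/l (x(s, l) = -7 + (2/6 - 4/l) = -7 + (2*(⅙) - 4/l) = -7 + (⅓ - 4/l) = -20/3 - 4/l)
M(h) = -h (M(h) = h*(-1) = -h)
88*M(-10) + 1/(-47 + x(-2, -11)) = 88*(-1*(-10)) + 1/(-47 + (-20/3 - 4/(-11))) = 88*10 + 1/(-47 + (-20/3 - 4*(-1/11))) = 880 + 1/(-47 + (-20/3 + 4/11)) = 880 + 1/(-47 - 208/33) = 880 + 1/(-1759/33) = 880 - 33/1759 = 1547887/1759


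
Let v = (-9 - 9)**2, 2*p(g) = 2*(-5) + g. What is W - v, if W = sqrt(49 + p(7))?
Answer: -324 + sqrt(190)/2 ≈ -317.11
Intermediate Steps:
p(g) = -5 + g/2 (p(g) = (2*(-5) + g)/2 = (-10 + g)/2 = -5 + g/2)
v = 324 (v = (-18)**2 = 324)
W = sqrt(190)/2 (W = sqrt(49 + (-5 + (1/2)*7)) = sqrt(49 + (-5 + 7/2)) = sqrt(49 - 3/2) = sqrt(95/2) = sqrt(190)/2 ≈ 6.8920)
W - v = sqrt(190)/2 - 1*324 = sqrt(190)/2 - 324 = -324 + sqrt(190)/2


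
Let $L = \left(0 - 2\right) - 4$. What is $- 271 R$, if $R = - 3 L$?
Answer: $-4878$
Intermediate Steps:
$L = -6$ ($L = -2 - 4 = -6$)
$R = 18$ ($R = \left(-3\right) \left(-6\right) = 18$)
$- 271 R = \left(-271\right) 18 = -4878$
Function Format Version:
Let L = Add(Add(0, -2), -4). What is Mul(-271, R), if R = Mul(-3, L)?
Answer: -4878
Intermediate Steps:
L = -6 (L = Add(-2, -4) = -6)
R = 18 (R = Mul(-3, -6) = 18)
Mul(-271, R) = Mul(-271, 18) = -4878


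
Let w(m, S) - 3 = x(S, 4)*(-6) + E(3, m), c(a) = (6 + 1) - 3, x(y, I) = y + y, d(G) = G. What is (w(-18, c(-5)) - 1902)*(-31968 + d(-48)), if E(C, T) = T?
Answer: 62911440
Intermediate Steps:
x(y, I) = 2*y
c(a) = 4 (c(a) = 7 - 3 = 4)
w(m, S) = 3 + m - 12*S (w(m, S) = 3 + ((2*S)*(-6) + m) = 3 + (-12*S + m) = 3 + (m - 12*S) = 3 + m - 12*S)
(w(-18, c(-5)) - 1902)*(-31968 + d(-48)) = ((3 - 18 - 12*4) - 1902)*(-31968 - 48) = ((3 - 18 - 48) - 1902)*(-32016) = (-63 - 1902)*(-32016) = -1965*(-32016) = 62911440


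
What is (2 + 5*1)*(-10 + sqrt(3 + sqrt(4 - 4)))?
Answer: -70 + 7*sqrt(3) ≈ -57.876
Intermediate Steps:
(2 + 5*1)*(-10 + sqrt(3 + sqrt(4 - 4))) = (2 + 5)*(-10 + sqrt(3 + sqrt(0))) = 7*(-10 + sqrt(3 + 0)) = 7*(-10 + sqrt(3)) = -70 + 7*sqrt(3)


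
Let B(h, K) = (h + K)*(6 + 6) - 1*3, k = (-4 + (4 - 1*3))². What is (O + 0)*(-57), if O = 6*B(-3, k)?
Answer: -23598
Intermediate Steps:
k = 9 (k = (-4 + (4 - 3))² = (-4 + 1)² = (-3)² = 9)
B(h, K) = -3 + 12*K + 12*h (B(h, K) = (K + h)*12 - 3 = (12*K + 12*h) - 3 = -3 + 12*K + 12*h)
O = 414 (O = 6*(-3 + 12*9 + 12*(-3)) = 6*(-3 + 108 - 36) = 6*69 = 414)
(O + 0)*(-57) = (414 + 0)*(-57) = 414*(-57) = -23598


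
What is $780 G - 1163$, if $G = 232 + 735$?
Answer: $753097$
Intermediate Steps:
$G = 967$
$780 G - 1163 = 780 \cdot 967 - 1163 = 754260 - 1163 = 753097$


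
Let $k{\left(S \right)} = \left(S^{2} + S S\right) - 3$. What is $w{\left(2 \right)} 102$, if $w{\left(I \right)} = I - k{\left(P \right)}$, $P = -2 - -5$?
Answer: $-1326$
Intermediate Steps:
$P = 3$ ($P = -2 + 5 = 3$)
$k{\left(S \right)} = -3 + 2 S^{2}$ ($k{\left(S \right)} = \left(S^{2} + S^{2}\right) - 3 = 2 S^{2} - 3 = -3 + 2 S^{2}$)
$w{\left(I \right)} = -15 + I$ ($w{\left(I \right)} = I - \left(-3 + 2 \cdot 3^{2}\right) = I - \left(-3 + 2 \cdot 9\right) = I - \left(-3 + 18\right) = I - 15 = -15 + I$)
$w{\left(2 \right)} 102 = \left(-15 + 2\right) 102 = \left(-13\right) 102 = -1326$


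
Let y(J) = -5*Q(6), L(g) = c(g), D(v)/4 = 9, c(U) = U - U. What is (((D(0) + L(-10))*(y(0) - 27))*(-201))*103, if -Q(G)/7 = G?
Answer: -136391364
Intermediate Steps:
c(U) = 0
Q(G) = -7*G
D(v) = 36 (D(v) = 4*9 = 36)
L(g) = 0
y(J) = 210 (y(J) = -(-35)*6 = -5*(-42) = 210)
(((D(0) + L(-10))*(y(0) - 27))*(-201))*103 = (((36 + 0)*(210 - 27))*(-201))*103 = ((36*183)*(-201))*103 = (6588*(-201))*103 = -1324188*103 = -136391364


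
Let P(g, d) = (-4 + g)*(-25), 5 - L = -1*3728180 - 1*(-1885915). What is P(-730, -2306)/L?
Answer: 1835/184227 ≈ 0.0099605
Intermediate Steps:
L = 1842270 (L = 5 - (-1*3728180 - 1*(-1885915)) = 5 - (-3728180 + 1885915) = 5 - 1*(-1842265) = 5 + 1842265 = 1842270)
P(g, d) = 100 - 25*g
P(-730, -2306)/L = (100 - 25*(-730))/1842270 = (100 + 18250)*(1/1842270) = 18350*(1/1842270) = 1835/184227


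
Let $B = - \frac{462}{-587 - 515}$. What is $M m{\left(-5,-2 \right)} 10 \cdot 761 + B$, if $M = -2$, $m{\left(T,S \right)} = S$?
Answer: $\frac{16772671}{551} \approx 30440.0$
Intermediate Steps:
$B = \frac{231}{551}$ ($B = - \frac{462}{-1102} = \left(-462\right) \left(- \frac{1}{1102}\right) = \frac{231}{551} \approx 0.41924$)
$M m{\left(-5,-2 \right)} 10 \cdot 761 + B = \left(-2\right) \left(-2\right) 10 \cdot 761 + \frac{231}{551} = 4 \cdot 10 \cdot 761 + \frac{231}{551} = 40 \cdot 761 + \frac{231}{551} = 30440 + \frac{231}{551} = \frac{16772671}{551}$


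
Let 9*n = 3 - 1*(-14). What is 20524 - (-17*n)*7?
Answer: 186739/9 ≈ 20749.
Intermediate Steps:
n = 17/9 (n = (3 - 1*(-14))/9 = (3 + 14)/9 = (⅑)*17 = 17/9 ≈ 1.8889)
20524 - (-17*n)*7 = 20524 - (-17*17/9)*7 = 20524 - (-289)*7/9 = 20524 - 1*(-2023/9) = 20524 + 2023/9 = 186739/9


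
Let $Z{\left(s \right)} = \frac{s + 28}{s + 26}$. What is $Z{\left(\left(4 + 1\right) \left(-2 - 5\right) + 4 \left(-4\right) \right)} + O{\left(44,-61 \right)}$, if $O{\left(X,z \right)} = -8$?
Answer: $- \frac{177}{25} \approx -7.08$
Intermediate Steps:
$Z{\left(s \right)} = \frac{28 + s}{26 + s}$
$Z{\left(\left(4 + 1\right) \left(-2 - 5\right) + 4 \left(-4\right) \right)} + O{\left(44,-61 \right)} = \frac{28 + \left(\left(4 + 1\right) \left(-2 - 5\right) + 4 \left(-4\right)\right)}{26 + \left(\left(4 + 1\right) \left(-2 - 5\right) + 4 \left(-4\right)\right)} - 8 = \frac{28 + \left(5 \left(-7\right) - 16\right)}{26 + \left(5 \left(-7\right) - 16\right)} - 8 = \frac{28 - 51}{26 - 51} - 8 = \frac{1}{-25} \left(-23\right) - 8 = \left(- \frac{1}{25}\right) \left(-23\right) - 8 = \frac{23}{25} - 8 = - \frac{177}{25}$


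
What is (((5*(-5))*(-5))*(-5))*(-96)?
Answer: 60000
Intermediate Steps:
(((5*(-5))*(-5))*(-5))*(-96) = (-25*(-5)*(-5))*(-96) = (125*(-5))*(-96) = -625*(-96) = 60000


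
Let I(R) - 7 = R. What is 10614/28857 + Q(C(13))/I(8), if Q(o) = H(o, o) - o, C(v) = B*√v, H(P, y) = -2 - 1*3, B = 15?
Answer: 995/28857 - √13 ≈ -3.5711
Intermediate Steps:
I(R) = 7 + R
H(P, y) = -5 (H(P, y) = -2 - 3 = -5)
C(v) = 15*√v
Q(o) = -5 - o
10614/28857 + Q(C(13))/I(8) = 10614/28857 + (-5 - 15*√13)/(7 + 8) = 10614*(1/28857) + (-5 - 15*√13)/15 = 3538/9619 + (-5 - 15*√13)*(1/15) = 3538/9619 + (-⅓ - √13) = 995/28857 - √13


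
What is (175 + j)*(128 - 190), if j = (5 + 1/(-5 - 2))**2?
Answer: -603322/49 ≈ -12313.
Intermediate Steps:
j = 1156/49 (j = (5 + 1/(-7))**2 = (5 - 1/7)**2 = (34/7)**2 = 1156/49 ≈ 23.592)
(175 + j)*(128 - 190) = (175 + 1156/49)*(128 - 190) = (9731/49)*(-62) = -603322/49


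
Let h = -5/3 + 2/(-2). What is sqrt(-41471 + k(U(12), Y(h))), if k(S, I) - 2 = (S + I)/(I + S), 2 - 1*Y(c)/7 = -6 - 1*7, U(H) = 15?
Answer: 2*I*sqrt(10367) ≈ 203.64*I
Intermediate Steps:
h = -8/3 (h = -5*1/3 + 2*(-1/2) = -5/3 - 1 = -8/3 ≈ -2.6667)
Y(c) = 105 (Y(c) = 14 - 7*(-6 - 1*7) = 14 - 7*(-6 - 7) = 14 - 7*(-13) = 14 + 91 = 105)
k(S, I) = 3 (k(S, I) = 2 + (S + I)/(I + S) = 2 + (I + S)/(I + S) = 2 + 1 = 3)
sqrt(-41471 + k(U(12), Y(h))) = sqrt(-41471 + 3) = sqrt(-41468) = 2*I*sqrt(10367)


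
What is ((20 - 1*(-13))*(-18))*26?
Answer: -15444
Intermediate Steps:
((20 - 1*(-13))*(-18))*26 = ((20 + 13)*(-18))*26 = (33*(-18))*26 = -594*26 = -15444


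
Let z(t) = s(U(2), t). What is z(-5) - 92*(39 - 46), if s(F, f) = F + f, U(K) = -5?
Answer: 634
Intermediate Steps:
z(t) = -5 + t
z(-5) - 92*(39 - 46) = (-5 - 5) - 92*(39 - 46) = -10 - 92*(-7) = -10 + 644 = 634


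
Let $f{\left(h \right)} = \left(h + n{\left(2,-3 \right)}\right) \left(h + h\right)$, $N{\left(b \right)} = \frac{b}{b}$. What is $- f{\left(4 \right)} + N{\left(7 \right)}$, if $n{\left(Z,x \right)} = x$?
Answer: $-7$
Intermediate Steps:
$N{\left(b \right)} = 1$
$f{\left(h \right)} = 2 h \left(-3 + h\right)$ ($f{\left(h \right)} = \left(h - 3\right) \left(h + h\right) = \left(-3 + h\right) 2 h = 2 h \left(-3 + h\right)$)
$- f{\left(4 \right)} + N{\left(7 \right)} = - 2 \cdot 4 \left(-3 + 4\right) + 1 = - 2 \cdot 4 \cdot 1 + 1 = \left(-1\right) 8 + 1 = -8 + 1 = -7$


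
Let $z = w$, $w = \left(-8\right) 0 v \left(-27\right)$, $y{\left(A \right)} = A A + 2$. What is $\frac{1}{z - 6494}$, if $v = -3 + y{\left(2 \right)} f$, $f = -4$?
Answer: $- \frac{1}{6494} \approx -0.00015399$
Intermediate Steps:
$y{\left(A \right)} = 2 + A^{2}$ ($y{\left(A \right)} = A^{2} + 2 = 2 + A^{2}$)
$v = -27$ ($v = -3 + \left(2 + 2^{2}\right) \left(-4\right) = -3 + \left(2 + 4\right) \left(-4\right) = -3 + 6 \left(-4\right) = -3 - 24 = -27$)
$w = 0$ ($w = \left(-8\right) 0 \left(-27\right) \left(-27\right) = 0 \left(-27\right) \left(-27\right) = 0 \left(-27\right) = 0$)
$z = 0$
$\frac{1}{z - 6494} = \frac{1}{0 - 6494} = \frac{1}{-6494} = - \frac{1}{6494}$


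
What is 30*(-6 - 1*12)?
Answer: -540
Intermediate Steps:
30*(-6 - 1*12) = 30*(-6 - 12) = 30*(-18) = -540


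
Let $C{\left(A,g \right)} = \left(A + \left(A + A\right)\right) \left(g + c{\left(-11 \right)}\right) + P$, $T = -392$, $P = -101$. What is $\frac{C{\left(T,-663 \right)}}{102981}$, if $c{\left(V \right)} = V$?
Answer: $\frac{792523}{102981} \approx 7.6958$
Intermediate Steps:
$C{\left(A,g \right)} = -101 + 3 A \left(-11 + g\right)$ ($C{\left(A,g \right)} = \left(A + \left(A + A\right)\right) \left(g - 11\right) - 101 = \left(A + 2 A\right) \left(-11 + g\right) - 101 = 3 A \left(-11 + g\right) - 101 = -101 + 3 A \left(-11 + g\right)$)
$\frac{C{\left(T,-663 \right)}}{102981} = \frac{-101 - -12936 + 3 \left(-392\right) \left(-663\right)}{102981} = \left(-101 + 12936 + 779688\right) \frac{1}{102981} = 792523 \cdot \frac{1}{102981} = \frac{792523}{102981}$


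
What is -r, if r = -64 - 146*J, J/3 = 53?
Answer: 23278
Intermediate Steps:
J = 159 (J = 3*53 = 159)
r = -23278 (r = -64 - 146*159 = -64 - 23214 = -23278)
-r = -1*(-23278) = 23278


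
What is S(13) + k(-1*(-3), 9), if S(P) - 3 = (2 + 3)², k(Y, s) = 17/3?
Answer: 101/3 ≈ 33.667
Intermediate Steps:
k(Y, s) = 17/3 (k(Y, s) = 17*(⅓) = 17/3)
S(P) = 28 (S(P) = 3 + (2 + 3)² = 3 + 5² = 3 + 25 = 28)
S(13) + k(-1*(-3), 9) = 28 + 17/3 = 101/3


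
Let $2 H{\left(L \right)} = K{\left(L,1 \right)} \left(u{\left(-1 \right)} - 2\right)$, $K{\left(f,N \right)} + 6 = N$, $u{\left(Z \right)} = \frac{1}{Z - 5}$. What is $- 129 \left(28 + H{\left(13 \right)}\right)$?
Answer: $- \frac{17243}{4} \approx -4310.8$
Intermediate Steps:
$u{\left(Z \right)} = \frac{1}{-5 + Z}$
$K{\left(f,N \right)} = -6 + N$
$H{\left(L \right)} = \frac{65}{12}$ ($H{\left(L \right)} = \frac{\left(-6 + 1\right) \left(\frac{1}{-5 - 1} - 2\right)}{2} = \frac{\left(-5\right) \left(\frac{1}{-6} - 2\right)}{2} = \frac{\left(-5\right) \left(- \frac{1}{6} - 2\right)}{2} = \frac{\left(-5\right) \left(- \frac{13}{6}\right)}{2} = \frac{1}{2} \cdot \frac{65}{6} = \frac{65}{12}$)
$- 129 \left(28 + H{\left(13 \right)}\right) = - 129 \left(28 + \frac{65}{12}\right) = \left(-129\right) \frac{401}{12} = - \frac{17243}{4}$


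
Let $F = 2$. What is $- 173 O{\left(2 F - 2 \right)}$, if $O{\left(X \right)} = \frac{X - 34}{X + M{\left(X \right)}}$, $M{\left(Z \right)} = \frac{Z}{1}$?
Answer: $1384$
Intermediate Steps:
$M{\left(Z \right)} = Z$ ($M{\left(Z \right)} = Z 1 = Z$)
$O{\left(X \right)} = \frac{-34 + X}{2 X}$ ($O{\left(X \right)} = \frac{X - 34}{X + X} = \frac{-34 + X}{2 X}$)
$- 173 O{\left(2 F - 2 \right)} = - 173 \frac{-34 + \left(2 \cdot 2 - 2\right)}{2 \left(2 \cdot 2 - 2\right)} = - 173 \frac{-34 + \left(4 - 2\right)}{2 \left(4 - 2\right)} = - 173 \frac{-34 + 2}{2 \cdot 2} = - 173 \cdot \frac{1}{2} \cdot \frac{1}{2} \left(-32\right) = \left(-173\right) \left(-8\right) = 1384$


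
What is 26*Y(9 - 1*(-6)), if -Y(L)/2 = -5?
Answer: 260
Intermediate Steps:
Y(L) = 10 (Y(L) = -2*(-5) = 10)
26*Y(9 - 1*(-6)) = 26*10 = 260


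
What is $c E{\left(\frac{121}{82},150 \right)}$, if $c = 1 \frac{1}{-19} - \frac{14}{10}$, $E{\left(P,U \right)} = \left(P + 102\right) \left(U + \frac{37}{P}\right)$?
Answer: $- \frac{2480498112}{94259} \approx -26316.0$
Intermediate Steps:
$E{\left(P,U \right)} = \left(102 + P\right) \left(U + \frac{37}{P}\right)$
$c = - \frac{138}{95}$ ($c = 1 \left(- \frac{1}{19}\right) - \frac{7}{5} = - \frac{1}{19} - \frac{7}{5} = - \frac{138}{95} \approx -1.4526$)
$c E{\left(\frac{121}{82},150 \right)} = - \frac{138 \left(37 + 102 \cdot 150 + \frac{3774}{121 \cdot \frac{1}{82}} + \frac{121}{82} \cdot 150\right)}{95} = - \frac{138 \left(37 + 15300 + \frac{3774}{121 \cdot \frac{1}{82}} + 121 \cdot \frac{1}{82} \cdot 150\right)}{95} = - \frac{138 \left(37 + 15300 + \frac{3774}{\frac{121}{82}} + \frac{121}{82} \cdot 150\right)}{95} = - \frac{138 \left(37 + 15300 + 3774 \cdot \frac{82}{121} + \frac{9075}{41}\right)}{95} = - \frac{138 \left(37 + 15300 + \frac{309468}{121} + \frac{9075}{41}\right)}{95} = \left(- \frac{138}{95}\right) \frac{89873120}{4961} = - \frac{2480498112}{94259}$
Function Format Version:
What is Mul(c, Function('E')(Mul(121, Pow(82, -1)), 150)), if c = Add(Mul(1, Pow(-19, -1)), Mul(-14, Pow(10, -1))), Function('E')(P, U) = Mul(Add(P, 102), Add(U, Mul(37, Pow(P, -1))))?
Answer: Rational(-2480498112, 94259) ≈ -26316.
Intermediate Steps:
Function('E')(P, U) = Mul(Add(102, P), Add(U, Mul(37, Pow(P, -1))))
c = Rational(-138, 95) (c = Add(Mul(1, Rational(-1, 19)), Mul(-14, Rational(1, 10))) = Add(Rational(-1, 19), Rational(-7, 5)) = Rational(-138, 95) ≈ -1.4526)
Mul(c, Function('E')(Mul(121, Pow(82, -1)), 150)) = Mul(Rational(-138, 95), Add(37, Mul(102, 150), Mul(3774, Pow(Mul(121, Pow(82, -1)), -1)), Mul(Mul(121, Pow(82, -1)), 150))) = Mul(Rational(-138, 95), Add(37, 15300, Mul(3774, Pow(Mul(121, Rational(1, 82)), -1)), Mul(Mul(121, Rational(1, 82)), 150))) = Mul(Rational(-138, 95), Add(37, 15300, Mul(3774, Pow(Rational(121, 82), -1)), Mul(Rational(121, 82), 150))) = Mul(Rational(-138, 95), Add(37, 15300, Mul(3774, Rational(82, 121)), Rational(9075, 41))) = Mul(Rational(-138, 95), Add(37, 15300, Rational(309468, 121), Rational(9075, 41))) = Mul(Rational(-138, 95), Rational(89873120, 4961)) = Rational(-2480498112, 94259)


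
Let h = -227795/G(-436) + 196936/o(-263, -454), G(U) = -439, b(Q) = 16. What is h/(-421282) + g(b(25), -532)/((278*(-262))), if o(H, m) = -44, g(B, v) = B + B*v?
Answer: 4668940758501/37043857496602 ≈ 0.12604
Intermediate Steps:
h = -19107981/4829 (h = -227795/(-439) + 196936/(-44) = -227795*(-1/439) + 196936*(-1/44) = 227795/439 - 49234/11 = -19107981/4829 ≈ -3956.9)
h/(-421282) + g(b(25), -532)/((278*(-262))) = -19107981/4829/(-421282) + (16*(1 - 532))/((278*(-262))) = -19107981/4829*(-1/421282) + (16*(-531))/(-72836) = 19107981/2034370778 - 8496*(-1/72836) = 19107981/2034370778 + 2124/18209 = 4668940758501/37043857496602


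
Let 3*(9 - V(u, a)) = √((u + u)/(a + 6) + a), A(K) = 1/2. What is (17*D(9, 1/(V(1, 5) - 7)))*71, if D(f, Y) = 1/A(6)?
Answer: 2414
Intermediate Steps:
A(K) = ½
V(u, a) = 9 - √(a + 2*u/(6 + a))/3 (V(u, a) = 9 - √((u + u)/(a + 6) + a)/3 = 9 - √((2*u)/(6 + a) + a)/3 = 9 - √(2*u/(6 + a) + a)/3 = 9 - √(a + 2*u/(6 + a))/3)
D(f, Y) = 2 (D(f, Y) = 1/(½) = 2)
(17*D(9, 1/(V(1, 5) - 7)))*71 = (17*2)*71 = 34*71 = 2414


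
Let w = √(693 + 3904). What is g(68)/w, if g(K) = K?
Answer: 68*√4597/4597 ≈ 1.0029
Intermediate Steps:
w = √4597 ≈ 67.801
g(68)/w = 68/(√4597) = 68*(√4597/4597) = 68*√4597/4597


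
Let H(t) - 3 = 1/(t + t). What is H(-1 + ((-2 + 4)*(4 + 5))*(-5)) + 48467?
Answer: 8821539/182 ≈ 48470.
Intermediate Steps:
H(t) = 3 + 1/(2*t) (H(t) = 3 + 1/(t + t) = 3 + 1/(2*t))
H(-1 + ((-2 + 4)*(4 + 5))*(-5)) + 48467 = (3 + 1/(2*(-1 + ((-2 + 4)*(4 + 5))*(-5)))) + 48467 = (3 + 1/(2*(-1 + (2*9)*(-5)))) + 48467 = (3 + 1/(2*(-1 + 18*(-5)))) + 48467 = (3 + 1/(2*(-1 - 90))) + 48467 = (3 + (½)/(-91)) + 48467 = (3 + (½)*(-1/91)) + 48467 = (3 - 1/182) + 48467 = 545/182 + 48467 = 8821539/182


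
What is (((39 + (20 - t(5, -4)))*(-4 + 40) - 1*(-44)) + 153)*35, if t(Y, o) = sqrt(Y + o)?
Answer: 79975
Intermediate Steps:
(((39 + (20 - t(5, -4)))*(-4 + 40) - 1*(-44)) + 153)*35 = (((39 + (20 - sqrt(5 - 4)))*(-4 + 40) - 1*(-44)) + 153)*35 = (((39 + (20 - sqrt(1)))*36 + 44) + 153)*35 = (((39 + (20 - 1*1))*36 + 44) + 153)*35 = (((39 + (20 - 1))*36 + 44) + 153)*35 = (((39 + 19)*36 + 44) + 153)*35 = ((58*36 + 44) + 153)*35 = ((2088 + 44) + 153)*35 = (2132 + 153)*35 = 2285*35 = 79975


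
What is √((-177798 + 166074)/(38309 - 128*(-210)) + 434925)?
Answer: √1848259003930089/65189 ≈ 659.49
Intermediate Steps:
√((-177798 + 166074)/(38309 - 128*(-210)) + 434925) = √(-11724/(38309 + 26880) + 434925) = √(-11724/65189 + 434925) = √(28352314101/65189) = √1848259003930089/65189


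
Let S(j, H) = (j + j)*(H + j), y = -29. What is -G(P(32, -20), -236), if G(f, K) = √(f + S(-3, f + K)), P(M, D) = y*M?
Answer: -√6074 ≈ -77.936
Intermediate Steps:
S(j, H) = 2*j*(H + j) (S(j, H) = (2*j)*(H + j) = 2*j*(H + j))
P(M, D) = -29*M
G(f, K) = √(18 - 6*K - 5*f) (G(f, K) = √(f + 2*(-3)*((f + K) - 3)) = √(f + 2*(-3)*((K + f) - 3)) = √(f + 2*(-3)*(-3 + K + f)) = √(f + (18 - 6*K - 6*f)) = √(18 - 6*K - 5*f))
-G(P(32, -20), -236) = -√(18 - 6*(-236) - (-145)*32) = -√(18 + 1416 - 5*(-928)) = -√(18 + 1416 + 4640) = -√6074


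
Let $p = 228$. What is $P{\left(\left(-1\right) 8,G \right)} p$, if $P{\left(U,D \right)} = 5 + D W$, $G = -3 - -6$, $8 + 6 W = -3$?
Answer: $-114$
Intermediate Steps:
$W = - \frac{11}{6}$ ($W = - \frac{4}{3} + \frac{1}{6} \left(-3\right) = - \frac{4}{3} - \frac{1}{2} = - \frac{11}{6} \approx -1.8333$)
$G = 3$ ($G = -3 + 6 = 3$)
$P{\left(U,D \right)} = 5 - \frac{11 D}{6}$ ($P{\left(U,D \right)} = 5 + D \left(- \frac{11}{6}\right) = 5 - \frac{11 D}{6}$)
$P{\left(\left(-1\right) 8,G \right)} p = \left(5 - \frac{11}{2}\right) 228 = \left(- \frac{1}{2}\right) 228 = -114$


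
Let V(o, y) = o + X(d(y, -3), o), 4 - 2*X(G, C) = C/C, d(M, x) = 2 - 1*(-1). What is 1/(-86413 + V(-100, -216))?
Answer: -2/173023 ≈ -1.1559e-5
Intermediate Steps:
d(M, x) = 3 (d(M, x) = 2 + 1 = 3)
X(G, C) = 3/2 (X(G, C) = 2 - C/(2*C) = 2 - ½*1 = 2 - ½ = 3/2)
V(o, y) = 3/2 + o (V(o, y) = o + 3/2 = 3/2 + o)
1/(-86413 + V(-100, -216)) = 1/(-86413 + (3/2 - 100)) = 1/(-86413 - 197/2) = 1/(-173023/2) = -2/173023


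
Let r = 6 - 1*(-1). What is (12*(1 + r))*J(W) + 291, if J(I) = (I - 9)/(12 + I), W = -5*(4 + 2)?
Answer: 499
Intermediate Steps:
r = 7 (r = 6 + 1 = 7)
W = -30 (W = -5*6 = -30)
J(I) = (-9 + I)/(12 + I)
(12*(1 + r))*J(W) + 291 = (12*(1 + 7))*((-9 - 30)/(12 - 30)) + 291 = (12*8)*(-39/(-18)) + 291 = 96*(-1/18*(-39)) + 291 = 96*(13/6) + 291 = 208 + 291 = 499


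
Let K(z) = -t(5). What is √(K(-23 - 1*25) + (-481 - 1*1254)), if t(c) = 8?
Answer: I*√1743 ≈ 41.749*I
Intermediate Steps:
K(z) = -8 (K(z) = -1*8 = -8)
√(K(-23 - 1*25) + (-481 - 1*1254)) = √(-8 + (-481 - 1*1254)) = √(-8 + (-481 - 1254)) = √(-8 - 1735) = √(-1743) = I*√1743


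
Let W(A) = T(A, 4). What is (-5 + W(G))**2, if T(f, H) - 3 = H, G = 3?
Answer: 4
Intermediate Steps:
T(f, H) = 3 + H
W(A) = 7 (W(A) = 3 + 4 = 7)
(-5 + W(G))**2 = (-5 + 7)**2 = 2**2 = 4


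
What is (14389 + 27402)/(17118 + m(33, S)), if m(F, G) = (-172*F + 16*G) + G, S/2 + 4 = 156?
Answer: 41791/16610 ≈ 2.5160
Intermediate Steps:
S = 304 (S = -8 + 2*156 = -8 + 312 = 304)
m(F, G) = -172*F + 17*G
(14389 + 27402)/(17118 + m(33, S)) = (14389 + 27402)/(17118 + (-172*33 + 17*304)) = 41791/(17118 + (-5676 + 5168)) = 41791/(17118 - 508) = 41791/16610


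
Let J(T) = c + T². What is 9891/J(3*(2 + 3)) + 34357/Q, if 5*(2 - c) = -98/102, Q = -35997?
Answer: 88801374947/2085450198 ≈ 42.581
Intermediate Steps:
c = 559/255 (c = 2 - (-98)/(5*102) = 2 - ⅕*(-49/51) = 2 + 49/255 = 559/255 ≈ 2.1922)
J(T) = 559/255 + T²
9891/J(3*(2 + 3)) + 34357/Q = 9891/(559/255 + (3*(2 + 3))²) + 34357/(-35997) = 9891/(559/255 + (3*5)²) + 34357*(-1/35997) = 9891/(559/255 + 15²) - 34357/35997 = 9891/(559/255 + 225) - 34357/35997 = 9891/(57934/255) - 34357/35997 = 9891*(255/57934) - 34357/35997 = 2522205/57934 - 34357/35997 = 88801374947/2085450198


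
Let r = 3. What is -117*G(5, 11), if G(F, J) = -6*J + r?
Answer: 7371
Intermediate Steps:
G(F, J) = 3 - 6*J (G(F, J) = -6*J + 3 = 3 - 6*J)
-117*G(5, 11) = -117*(3 - 6*11) = -117*(3 - 66) = -117*(-63) = 7371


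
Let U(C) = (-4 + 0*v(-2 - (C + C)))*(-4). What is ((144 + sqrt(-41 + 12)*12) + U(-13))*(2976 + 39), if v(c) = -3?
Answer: 482400 + 36180*I*sqrt(29) ≈ 4.824e+5 + 1.9484e+5*I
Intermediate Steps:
U(C) = 16 (U(C) = (-4 + 0*(-3))*(-4) = (-4 + 0)*(-4) = -4*(-4) = 16)
((144 + sqrt(-41 + 12)*12) + U(-13))*(2976 + 39) = ((144 + sqrt(-41 + 12)*12) + 16)*(2976 + 39) = ((144 + sqrt(-29)*12) + 16)*3015 = ((144 + (I*sqrt(29))*12) + 16)*3015 = ((144 + 12*I*sqrt(29)) + 16)*3015 = (160 + 12*I*sqrt(29))*3015 = 482400 + 36180*I*sqrt(29)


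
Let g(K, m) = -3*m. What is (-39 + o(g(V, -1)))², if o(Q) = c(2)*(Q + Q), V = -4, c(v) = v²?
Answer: 225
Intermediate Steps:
o(Q) = 8*Q (o(Q) = 2²*(Q + Q) = 4*(2*Q) = 8*Q)
(-39 + o(g(V, -1)))² = (-39 + 8*(-3*(-1)))² = (-39 + 8*3)² = (-39 + 24)² = (-15)² = 225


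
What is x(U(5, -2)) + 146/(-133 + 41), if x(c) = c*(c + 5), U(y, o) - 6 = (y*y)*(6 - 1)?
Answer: 819463/46 ≈ 17814.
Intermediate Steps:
U(y, o) = 6 + 5*y² (U(y, o) = 6 + (y*y)*(6 - 1) = 6 + y²*5 = 6 + 5*y²)
x(c) = c*(5 + c)
x(U(5, -2)) + 146/(-133 + 41) = (6 + 5*5²)*(5 + (6 + 5*5²)) + 146/(-133 + 41) = (6 + 5*25)*(5 + (6 + 5*25)) + 146/(-92) = (6 + 125)*(5 + (6 + 125)) - 1/92*146 = 131*(5 + 131) - 73/46 = 131*136 - 73/46 = 17816 - 73/46 = 819463/46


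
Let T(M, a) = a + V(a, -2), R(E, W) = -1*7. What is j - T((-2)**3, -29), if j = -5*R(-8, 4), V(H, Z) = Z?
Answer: 66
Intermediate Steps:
R(E, W) = -7
j = 35 (j = -5*(-7) = 35)
T(M, a) = -2 + a (T(M, a) = a - 2 = -2 + a)
j - T((-2)**3, -29) = 35 - (-2 - 29) = 35 - 1*(-31) = 35 + 31 = 66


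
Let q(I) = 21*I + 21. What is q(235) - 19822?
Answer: -14866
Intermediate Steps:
q(I) = 21 + 21*I
q(235) - 19822 = (21 + 21*235) - 19822 = (21 + 4935) - 19822 = 4956 - 19822 = -14866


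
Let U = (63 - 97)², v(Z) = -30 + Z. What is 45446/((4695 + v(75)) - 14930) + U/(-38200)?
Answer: -43695421/9731450 ≈ -4.4901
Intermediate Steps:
U = 1156 (U = (-34)² = 1156)
45446/((4695 + v(75)) - 14930) + U/(-38200) = 45446/((4695 + (-30 + 75)) - 14930) + 1156/(-38200) = 45446/((4695 + 45) - 14930) + 1156*(-1/38200) = 45446/(4740 - 14930) - 289/9550 = 45446/(-10190) - 289/9550 = 45446*(-1/10190) - 289/9550 = -22723/5095 - 289/9550 = -43695421/9731450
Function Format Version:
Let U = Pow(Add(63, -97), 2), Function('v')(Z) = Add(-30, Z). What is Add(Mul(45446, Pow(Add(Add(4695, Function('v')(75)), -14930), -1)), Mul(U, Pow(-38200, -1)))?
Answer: Rational(-43695421, 9731450) ≈ -4.4901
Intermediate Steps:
U = 1156 (U = Pow(-34, 2) = 1156)
Add(Mul(45446, Pow(Add(Add(4695, Function('v')(75)), -14930), -1)), Mul(U, Pow(-38200, -1))) = Add(Mul(45446, Pow(Add(Add(4695, Add(-30, 75)), -14930), -1)), Mul(1156, Pow(-38200, -1))) = Add(Mul(45446, Pow(Add(Add(4695, 45), -14930), -1)), Mul(1156, Rational(-1, 38200))) = Add(Mul(45446, Pow(Add(4740, -14930), -1)), Rational(-289, 9550)) = Add(Mul(45446, Pow(-10190, -1)), Rational(-289, 9550)) = Add(Mul(45446, Rational(-1, 10190)), Rational(-289, 9550)) = Add(Rational(-22723, 5095), Rational(-289, 9550)) = Rational(-43695421, 9731450)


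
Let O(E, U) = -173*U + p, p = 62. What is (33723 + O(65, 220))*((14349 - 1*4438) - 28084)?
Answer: 77689575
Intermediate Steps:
O(E, U) = 62 - 173*U (O(E, U) = -173*U + 62 = 62 - 173*U)
(33723 + O(65, 220))*((14349 - 1*4438) - 28084) = (33723 + (62 - 173*220))*((14349 - 1*4438) - 28084) = (33723 + (62 - 38060))*((14349 - 4438) - 28084) = (33723 - 37998)*(9911 - 28084) = -4275*(-18173) = 77689575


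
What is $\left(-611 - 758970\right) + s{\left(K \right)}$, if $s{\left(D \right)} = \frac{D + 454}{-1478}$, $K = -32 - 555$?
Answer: $- \frac{1122660585}{1478} \approx -7.5958 \cdot 10^{5}$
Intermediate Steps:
$K = -587$
$s{\left(D \right)} = - \frac{227}{739} - \frac{D}{1478}$ ($s{\left(D \right)} = \left(454 + D\right) \left(- \frac{1}{1478}\right) = - \frac{227}{739} - \frac{D}{1478}$)
$\left(-611 - 758970\right) + s{\left(K \right)} = \left(-611 - 758970\right) - - \frac{133}{1478} = \left(-611 - 758970\right) + \left(- \frac{227}{739} + \frac{587}{1478}\right) = -759581 + \frac{133}{1478} = - \frac{1122660585}{1478}$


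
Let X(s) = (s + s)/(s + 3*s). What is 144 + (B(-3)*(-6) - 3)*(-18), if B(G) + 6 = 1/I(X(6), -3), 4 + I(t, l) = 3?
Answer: -558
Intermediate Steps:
X(s) = 1/2 (X(s) = (2*s)/((4*s)) = (2*s)*(1/(4*s)) = 1/2)
I(t, l) = -1 (I(t, l) = -4 + 3 = -1)
B(G) = -7 (B(G) = -6 + 1/(-1) = -6 - 1 = -7)
144 + (B(-3)*(-6) - 3)*(-18) = 144 + (-7*(-6) - 3)*(-18) = 144 + (42 - 3)*(-18) = 144 + 39*(-18) = 144 - 702 = -558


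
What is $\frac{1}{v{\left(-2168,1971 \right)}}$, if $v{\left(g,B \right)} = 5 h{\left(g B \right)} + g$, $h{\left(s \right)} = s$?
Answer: $- \frac{1}{21367808} \approx -4.6799 \cdot 10^{-8}$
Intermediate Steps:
$v{\left(g,B \right)} = g + 5 B g$ ($v{\left(g,B \right)} = 5 g B + g = 5 B g + g = g + 5 B g$)
$\frac{1}{v{\left(-2168,1971 \right)}} = \frac{1}{\left(-2168\right) \left(1 + 5 \cdot 1971\right)} = \frac{1}{\left(-2168\right) \left(1 + 9855\right)} = \frac{1}{\left(-2168\right) 9856} = \frac{1}{-21367808} = - \frac{1}{21367808}$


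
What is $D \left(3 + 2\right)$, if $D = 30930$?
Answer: $154650$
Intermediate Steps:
$D \left(3 + 2\right) = 30930 \left(3 + 2\right) = 30930 \cdot 5 = 154650$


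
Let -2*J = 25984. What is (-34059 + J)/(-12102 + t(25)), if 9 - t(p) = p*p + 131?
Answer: 47051/12849 ≈ 3.6618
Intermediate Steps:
J = -12992 (J = -½*25984 = -12992)
t(p) = -122 - p² (t(p) = 9 - (p*p + 131) = 9 - (p² + 131) = 9 - (131 + p²) = 9 + (-131 - p²) = -122 - p²)
(-34059 + J)/(-12102 + t(25)) = (-34059 - 12992)/(-12102 + (-122 - 1*25²)) = -47051/(-12102 + (-122 - 1*625)) = -47051/(-12102 + (-122 - 625)) = -47051/(-12102 - 747) = -47051/(-12849) = -47051*(-1/12849) = 47051/12849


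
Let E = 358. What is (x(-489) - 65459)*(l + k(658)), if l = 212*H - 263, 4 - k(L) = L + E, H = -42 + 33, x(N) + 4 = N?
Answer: 209925216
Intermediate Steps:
x(N) = -4 + N
H = -9
k(L) = -354 - L (k(L) = 4 - (L + 358) = 4 - (358 + L) = 4 + (-358 - L) = -354 - L)
l = -2171 (l = 212*(-9) - 263 = -1908 - 263 = -2171)
(x(-489) - 65459)*(l + k(658)) = ((-4 - 489) - 65459)*(-2171 + (-354 - 1*658)) = (-493 - 65459)*(-2171 + (-354 - 658)) = -65952*(-2171 - 1012) = -65952*(-3183) = 209925216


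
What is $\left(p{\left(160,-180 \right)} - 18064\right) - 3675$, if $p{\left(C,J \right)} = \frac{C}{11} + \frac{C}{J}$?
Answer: $- \frac{2150809}{99} \approx -21725.0$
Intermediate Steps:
$p{\left(C,J \right)} = \frac{C}{11} + \frac{C}{J}$ ($p{\left(C,J \right)} = C \frac{1}{11} + \frac{C}{J} = \frac{C}{11} + \frac{C}{J}$)
$\left(p{\left(160,-180 \right)} - 18064\right) - 3675 = \left(\left(\frac{1}{11} \cdot 160 + \frac{160}{-180}\right) - 18064\right) - 3675 = \left(\left(\frac{160}{11} + 160 \left(- \frac{1}{180}\right)\right) - 18064\right) - 3675 = \left(\left(\frac{160}{11} - \frac{8}{9}\right) - 18064\right) - 3675 = \left(\frac{1352}{99} - 18064\right) - 3675 = - \frac{1786984}{99} - 3675 = - \frac{2150809}{99}$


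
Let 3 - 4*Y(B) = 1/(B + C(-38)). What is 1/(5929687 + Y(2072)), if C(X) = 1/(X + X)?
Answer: 629884/3735015438645 ≈ 1.6864e-7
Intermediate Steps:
C(X) = 1/(2*X)
Y(B) = 3/4 - 1/(4*(-1/76 + B)) (Y(B) = 3/4 - 1/(4*(B + (1/2)/(-38))) = 3/4 - 1/(4*(B + (1/2)*(-1/38))) = 3/4 - 1/(4*(B - 1/76)) = 3/4 - 1/(4*(-1/76 + B)))
1/(5929687 + Y(2072)) = 1/(5929687 + (-79 + 228*2072)/(4*(-1 + 76*2072))) = 1/(5929687 + (-79 + 472416)/(4*(-1 + 157472))) = 1/(5929687 + (1/4)*472337/157471) = 1/(5929687 + (1/4)*(1/157471)*472337) = 1/(5929687 + 472337/629884) = 1/(3735015438645/629884) = 629884/3735015438645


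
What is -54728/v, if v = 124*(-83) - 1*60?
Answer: 6841/1294 ≈ 5.2867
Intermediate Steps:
v = -10352 (v = -10292 - 60 = -10352)
-54728/v = -54728/(-10352) = -54728*(-1/10352) = 6841/1294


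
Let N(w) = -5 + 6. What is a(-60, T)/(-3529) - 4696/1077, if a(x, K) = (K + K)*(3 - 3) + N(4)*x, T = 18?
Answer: -16507564/3800733 ≈ -4.3433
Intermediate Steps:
N(w) = 1
a(x, K) = x (a(x, K) = (K + K)*(3 - 3) + 1*x = (2*K)*0 + x = 0 + x = x)
a(-60, T)/(-3529) - 4696/1077 = -60/(-3529) - 4696/1077 = -60*(-1/3529) - 4696*1/1077 = 60/3529 - 4696/1077 = -16507564/3800733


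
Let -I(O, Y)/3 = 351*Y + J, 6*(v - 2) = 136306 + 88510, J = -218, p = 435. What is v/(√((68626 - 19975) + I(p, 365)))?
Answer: -56207*I*√5235/62820 ≈ -64.737*I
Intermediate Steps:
v = 112414/3 (v = 2 + (136306 + 88510)/6 = 2 + (⅙)*224816 = 2 + 112408/3 = 112414/3 ≈ 37471.)
I(O, Y) = 654 - 1053*Y (I(O, Y) = -3*(351*Y - 218) = -3*(-218 + 351*Y) = 654 - 1053*Y)
v/(√((68626 - 19975) + I(p, 365))) = 112414/(3*(√((68626 - 19975) + (654 - 1053*365)))) = 112414/(3*(√(48651 + (654 - 384345)))) = 112414/(3*(√(48651 - 383691))) = 112414/(3*(√(-335040))) = 112414/(3*((8*I*√5235))) = 112414*(-I*√5235/41880)/3 = -56207*I*√5235/62820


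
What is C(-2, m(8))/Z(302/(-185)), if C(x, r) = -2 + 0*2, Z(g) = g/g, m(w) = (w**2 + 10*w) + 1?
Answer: -2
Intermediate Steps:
m(w) = 1 + w**2 + 10*w
Z(g) = 1
C(x, r) = -2 (C(x, r) = -2 + 0 = -2)
C(-2, m(8))/Z(302/(-185)) = -2/1 = -2*1 = -2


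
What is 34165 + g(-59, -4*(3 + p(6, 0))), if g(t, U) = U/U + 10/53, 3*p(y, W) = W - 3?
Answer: 1810808/53 ≈ 34166.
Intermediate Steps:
p(y, W) = -1 + W/3 (p(y, W) = (W - 3)/3 = (-3 + W)/3 = -1 + W/3)
g(t, U) = 63/53 (g(t, U) = 1 + 10*(1/53) = 1 + 10/53 = 63/53)
34165 + g(-59, -4*(3 + p(6, 0))) = 34165 + 63/53 = 1810808/53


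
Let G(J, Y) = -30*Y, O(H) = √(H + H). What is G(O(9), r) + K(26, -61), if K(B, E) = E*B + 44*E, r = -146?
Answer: 110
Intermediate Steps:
O(H) = √2*√H (O(H) = √(2*H) = √2*√H)
K(B, E) = 44*E + B*E (K(B, E) = B*E + 44*E = 44*E + B*E)
G(O(9), r) + K(26, -61) = -30*(-146) - 61*(44 + 26) = 4380 - 61*70 = 4380 - 4270 = 110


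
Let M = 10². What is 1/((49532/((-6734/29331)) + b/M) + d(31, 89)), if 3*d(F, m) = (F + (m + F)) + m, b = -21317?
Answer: -48100/10383713277 ≈ -4.6323e-6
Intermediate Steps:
M = 100
d(F, m) = 2*F/3 + 2*m/3 (d(F, m) = ((F + (m + F)) + m)/3 = ((F + (F + m)) + m)/3 = ((m + 2*F) + m)/3 = (2*F + 2*m)/3 = 2*F/3 + 2*m/3)
1/((49532/((-6734/29331)) + b/M) + d(31, 89)) = 1/((49532/((-6734/29331)) - 21317/100) + ((⅔)*31 + (⅔)*89)) = 1/((49532/((-6734*1/29331)) - 21317*1/100) + (62/3 + 178/3)) = 1/((49532/(-6734/29331) - 21317/100) + 80) = 1/((49532*(-29331/6734) - 21317/100) + 80) = 1/((-103773078/481 - 21317/100) + 80) = 1/(-10387561277/48100 + 80) = 1/(-10383713277/48100) = -48100/10383713277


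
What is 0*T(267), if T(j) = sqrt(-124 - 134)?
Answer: 0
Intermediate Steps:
T(j) = I*sqrt(258) (T(j) = sqrt(-258) = I*sqrt(258))
0*T(267) = 0*(I*sqrt(258)) = 0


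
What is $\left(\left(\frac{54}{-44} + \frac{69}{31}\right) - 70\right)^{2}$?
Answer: $\frac{2214549481}{465124} \approx 4761.2$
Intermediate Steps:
$\left(\left(\frac{54}{-44} + \frac{69}{31}\right) - 70\right)^{2} = \left(\left(54 \left(- \frac{1}{44}\right) + 69 \cdot \frac{1}{31}\right) - 70\right)^{2} = \left(\left(- \frac{27}{22} + \frac{69}{31}\right) - 70\right)^{2} = \left(\frac{681}{682} - 70\right)^{2} = \left(- \frac{47059}{682}\right)^{2} = \frac{2214549481}{465124}$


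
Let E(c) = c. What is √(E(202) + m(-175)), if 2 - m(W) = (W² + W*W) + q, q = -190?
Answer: 2*I*√15214 ≈ 246.69*I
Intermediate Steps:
m(W) = 192 - 2*W² (m(W) = 2 - ((W² + W*W) - 190) = 2 - ((W² + W²) - 190) = 2 - (2*W² - 190) = 2 - (-190 + 2*W²) = 2 + (190 - 2*W²) = 192 - 2*W²)
√(E(202) + m(-175)) = √(202 + (192 - 2*(-175)²)) = √(202 + (192 - 2*30625)) = √(202 + (192 - 61250)) = √(202 - 61058) = √(-60856) = 2*I*√15214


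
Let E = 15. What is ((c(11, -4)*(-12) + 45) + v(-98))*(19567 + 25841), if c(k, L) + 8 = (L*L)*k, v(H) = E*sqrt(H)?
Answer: -89499168 + 4767840*I*sqrt(2) ≈ -8.9499e+7 + 6.7427e+6*I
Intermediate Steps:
v(H) = 15*sqrt(H)
c(k, L) = -8 + k*L**2 (c(k, L) = -8 + (L*L)*k = -8 + L**2*k = -8 + k*L**2)
((c(11, -4)*(-12) + 45) + v(-98))*(19567 + 25841) = (((-8 + 11*(-4)**2)*(-12) + 45) + 15*sqrt(-98))*(19567 + 25841) = (((-8 + 11*16)*(-12) + 45) + 15*(7*I*sqrt(2)))*45408 = (((-8 + 176)*(-12) + 45) + 105*I*sqrt(2))*45408 = ((168*(-12) + 45) + 105*I*sqrt(2))*45408 = ((-2016 + 45) + 105*I*sqrt(2))*45408 = (-1971 + 105*I*sqrt(2))*45408 = -89499168 + 4767840*I*sqrt(2)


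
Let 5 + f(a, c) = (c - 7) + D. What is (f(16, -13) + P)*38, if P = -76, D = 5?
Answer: -3648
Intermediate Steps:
f(a, c) = -7 + c (f(a, c) = -5 + ((c - 7) + 5) = -5 + ((-7 + c) + 5) = -5 + (-2 + c) = -7 + c)
(f(16, -13) + P)*38 = ((-7 - 13) - 76)*38 = (-20 - 76)*38 = -96*38 = -3648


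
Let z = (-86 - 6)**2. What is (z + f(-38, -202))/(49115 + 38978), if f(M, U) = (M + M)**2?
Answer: 14240/88093 ≈ 0.16165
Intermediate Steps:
z = 8464 (z = (-92)**2 = 8464)
f(M, U) = 4*M**2 (f(M, U) = (2*M)**2 = 4*M**2)
(z + f(-38, -202))/(49115 + 38978) = (8464 + 4*(-38)**2)/(49115 + 38978) = (8464 + 4*1444)/88093 = (8464 + 5776)*(1/88093) = 14240*(1/88093) = 14240/88093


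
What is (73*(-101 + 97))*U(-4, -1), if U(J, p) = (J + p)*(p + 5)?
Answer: 5840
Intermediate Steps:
U(J, p) = (5 + p)*(J + p) (U(J, p) = (J + p)*(5 + p) = (5 + p)*(J + p))
(73*(-101 + 97))*U(-4, -1) = (73*(-101 + 97))*((-1)² + 5*(-4) + 5*(-1) - 4*(-1)) = (73*(-4))*(1 - 20 - 5 + 4) = -292*(-20) = 5840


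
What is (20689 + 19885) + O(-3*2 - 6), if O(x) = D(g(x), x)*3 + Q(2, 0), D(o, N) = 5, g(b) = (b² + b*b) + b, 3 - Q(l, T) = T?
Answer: 40592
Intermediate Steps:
Q(l, T) = 3 - T
g(b) = b + 2*b² (g(b) = (b² + b²) + b = 2*b² + b = b + 2*b²)
O(x) = 18 (O(x) = 5*3 + (3 - 1*0) = 15 + (3 + 0) = 15 + 3 = 18)
(20689 + 19885) + O(-3*2 - 6) = (20689 + 19885) + 18 = 40574 + 18 = 40592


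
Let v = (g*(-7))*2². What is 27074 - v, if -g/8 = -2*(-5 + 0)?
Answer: 24834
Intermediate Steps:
g = -80 (g = -(-16)*(-5 + 0) = -(-16)*(-5) = -8*10 = -80)
v = 2240 (v = -80*(-7)*2² = 560*4 = 2240)
27074 - v = 27074 - 1*2240 = 27074 - 2240 = 24834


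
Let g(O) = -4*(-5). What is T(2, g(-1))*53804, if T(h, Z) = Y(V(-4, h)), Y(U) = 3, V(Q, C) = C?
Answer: 161412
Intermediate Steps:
g(O) = 20
T(h, Z) = 3
T(2, g(-1))*53804 = 3*53804 = 161412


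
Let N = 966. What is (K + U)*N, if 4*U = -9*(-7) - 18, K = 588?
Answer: 1157751/2 ≈ 5.7888e+5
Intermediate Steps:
U = 45/4 (U = (-9*(-7) - 18)/4 = (63 - 18)/4 = (¼)*45 = 45/4 ≈ 11.250)
(K + U)*N = (588 + 45/4)*966 = (2397/4)*966 = 1157751/2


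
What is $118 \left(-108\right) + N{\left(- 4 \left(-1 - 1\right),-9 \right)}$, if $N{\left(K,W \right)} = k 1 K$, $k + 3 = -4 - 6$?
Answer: $-12848$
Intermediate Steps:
$k = -13$ ($k = -3 - 10 = -13$)
$N{\left(K,W \right)} = - 13 K$ ($N{\left(K,W \right)} = \left(-13\right) 1 K = - 13 K$)
$118 \left(-108\right) + N{\left(- 4 \left(-1 - 1\right),-9 \right)} = 118 \left(-108\right) - 13 \left(- 4 \left(-1 - 1\right)\right) = -12744 - 13 \left(\left(-4\right) \left(-2\right)\right) = -12744 - 104 = -12848$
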